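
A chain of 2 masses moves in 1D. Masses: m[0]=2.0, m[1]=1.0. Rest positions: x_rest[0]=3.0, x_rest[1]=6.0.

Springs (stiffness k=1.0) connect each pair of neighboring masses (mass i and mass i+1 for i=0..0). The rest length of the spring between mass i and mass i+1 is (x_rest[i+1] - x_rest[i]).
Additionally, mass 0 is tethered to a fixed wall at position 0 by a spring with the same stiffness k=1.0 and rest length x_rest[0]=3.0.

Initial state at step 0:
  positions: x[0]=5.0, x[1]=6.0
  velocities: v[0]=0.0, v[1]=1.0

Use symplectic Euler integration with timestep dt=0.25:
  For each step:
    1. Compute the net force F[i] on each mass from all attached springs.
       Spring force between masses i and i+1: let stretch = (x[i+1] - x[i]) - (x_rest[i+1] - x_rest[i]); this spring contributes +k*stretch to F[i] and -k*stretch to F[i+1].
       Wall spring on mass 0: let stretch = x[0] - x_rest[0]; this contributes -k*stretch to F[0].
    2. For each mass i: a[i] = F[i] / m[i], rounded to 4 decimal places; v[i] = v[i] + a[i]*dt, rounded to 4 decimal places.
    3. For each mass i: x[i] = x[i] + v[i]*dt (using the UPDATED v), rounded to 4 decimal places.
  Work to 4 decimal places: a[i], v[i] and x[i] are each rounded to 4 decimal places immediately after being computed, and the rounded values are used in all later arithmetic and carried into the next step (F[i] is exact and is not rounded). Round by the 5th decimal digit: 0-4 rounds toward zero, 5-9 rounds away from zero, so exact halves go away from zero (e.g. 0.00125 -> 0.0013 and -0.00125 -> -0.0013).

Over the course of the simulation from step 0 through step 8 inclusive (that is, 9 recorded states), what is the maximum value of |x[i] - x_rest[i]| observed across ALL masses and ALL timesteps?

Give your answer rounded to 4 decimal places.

Answer: 2.9329

Derivation:
Step 0: x=[5.0000 6.0000] v=[0.0000 1.0000]
Step 1: x=[4.8750 6.3750] v=[-0.5000 1.5000]
Step 2: x=[4.6445 6.8438] v=[-0.9219 1.8750]
Step 3: x=[4.3376 7.3626] v=[-1.2276 2.0752]
Step 4: x=[3.9897 7.8799] v=[-1.3917 2.0690]
Step 5: x=[3.6387 8.3415] v=[-1.4042 1.8465]
Step 6: x=[3.3209 8.6967] v=[-1.2712 1.4208]
Step 7: x=[3.0673 8.9034] v=[-1.0143 0.8269]
Step 8: x=[2.9003 8.9329] v=[-0.6682 0.1179]
Max displacement = 2.9329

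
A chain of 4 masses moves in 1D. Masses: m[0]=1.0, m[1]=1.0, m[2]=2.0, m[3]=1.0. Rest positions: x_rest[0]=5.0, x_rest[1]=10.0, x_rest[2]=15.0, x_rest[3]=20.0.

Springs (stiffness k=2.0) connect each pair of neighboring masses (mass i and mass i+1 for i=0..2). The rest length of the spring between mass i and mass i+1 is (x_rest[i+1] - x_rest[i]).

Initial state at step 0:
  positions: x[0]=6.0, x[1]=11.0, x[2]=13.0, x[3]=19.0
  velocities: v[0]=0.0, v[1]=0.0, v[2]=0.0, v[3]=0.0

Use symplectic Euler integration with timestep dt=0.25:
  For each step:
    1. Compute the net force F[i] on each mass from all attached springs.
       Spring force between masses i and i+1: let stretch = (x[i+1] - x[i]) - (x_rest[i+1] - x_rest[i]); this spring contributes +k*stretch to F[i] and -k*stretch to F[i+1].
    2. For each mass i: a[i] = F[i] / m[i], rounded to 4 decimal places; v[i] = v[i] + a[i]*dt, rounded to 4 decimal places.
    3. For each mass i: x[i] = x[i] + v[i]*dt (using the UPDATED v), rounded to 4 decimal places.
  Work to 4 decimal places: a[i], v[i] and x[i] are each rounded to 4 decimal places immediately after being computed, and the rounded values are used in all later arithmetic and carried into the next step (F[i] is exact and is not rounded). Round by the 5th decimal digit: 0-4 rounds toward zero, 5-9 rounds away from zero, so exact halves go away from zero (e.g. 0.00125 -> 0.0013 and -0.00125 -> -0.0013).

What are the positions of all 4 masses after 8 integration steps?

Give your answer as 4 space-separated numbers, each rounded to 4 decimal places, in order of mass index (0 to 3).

Answer: 2.7548 9.5410 15.0029 19.6988

Derivation:
Step 0: x=[6.0000 11.0000 13.0000 19.0000] v=[0.0000 0.0000 0.0000 0.0000]
Step 1: x=[6.0000 10.6250 13.2500 18.8750] v=[0.0000 -1.5000 1.0000 -0.5000]
Step 2: x=[5.9531 10.0000 13.6875 18.6719] v=[-0.1875 -2.5000 1.7500 -0.8125]
Step 3: x=[5.7871 9.3301 14.2061 18.4707] v=[-0.6641 -2.6797 2.0742 -0.8047]
Step 4: x=[5.4390 8.8268 14.6865 18.3615] v=[-1.3926 -2.0132 1.9214 -0.4370]
Step 5: x=[4.8893 8.6325 15.0303 18.4179] v=[-2.1987 -0.7773 1.3752 0.2255]
Step 6: x=[4.1825 8.7700 15.1860 18.6758] v=[-2.8271 0.5500 0.6227 1.0317]
Step 7: x=[3.4242 9.1361 15.1588 19.1225] v=[-3.0334 1.4643 -0.1089 1.7868]
Step 8: x=[2.7548 9.5410 15.0029 19.6988] v=[-2.6775 1.6197 -0.6237 2.3050]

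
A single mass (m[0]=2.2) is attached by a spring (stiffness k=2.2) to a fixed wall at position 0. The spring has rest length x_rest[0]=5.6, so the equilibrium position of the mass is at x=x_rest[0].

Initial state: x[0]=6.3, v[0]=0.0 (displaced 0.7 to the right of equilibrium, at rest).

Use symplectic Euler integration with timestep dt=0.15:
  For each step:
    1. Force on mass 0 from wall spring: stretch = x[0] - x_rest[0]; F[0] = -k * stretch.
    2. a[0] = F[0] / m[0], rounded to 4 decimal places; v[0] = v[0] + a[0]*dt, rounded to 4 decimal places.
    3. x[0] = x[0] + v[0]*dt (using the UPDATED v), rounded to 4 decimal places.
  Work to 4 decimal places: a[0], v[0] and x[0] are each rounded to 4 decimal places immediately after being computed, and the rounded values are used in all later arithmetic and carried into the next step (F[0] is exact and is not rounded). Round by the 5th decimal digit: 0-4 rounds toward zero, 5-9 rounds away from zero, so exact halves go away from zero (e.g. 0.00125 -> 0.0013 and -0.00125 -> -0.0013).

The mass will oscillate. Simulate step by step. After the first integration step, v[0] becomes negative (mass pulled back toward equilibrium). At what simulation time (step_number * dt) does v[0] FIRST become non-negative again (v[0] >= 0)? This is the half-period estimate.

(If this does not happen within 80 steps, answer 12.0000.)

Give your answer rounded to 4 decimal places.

Step 0: x=[6.3000] v=[0.0000]
Step 1: x=[6.2843] v=[-0.1050]
Step 2: x=[6.2532] v=[-0.2076]
Step 3: x=[6.2074] v=[-0.3056]
Step 4: x=[6.1479] v=[-0.3967]
Step 5: x=[6.0761] v=[-0.4789]
Step 6: x=[5.9936] v=[-0.5503]
Step 7: x=[5.9022] v=[-0.6093]
Step 8: x=[5.8040] v=[-0.6546]
Step 9: x=[5.7012] v=[-0.6852]
Step 10: x=[5.5961] v=[-0.7004]
Step 11: x=[5.4911] v=[-0.6998]
Step 12: x=[5.3886] v=[-0.6835]
Step 13: x=[5.2908] v=[-0.6518]
Step 14: x=[5.2000] v=[-0.6054]
Step 15: x=[5.1182] v=[-0.5454]
Step 16: x=[5.0472] v=[-0.4731]
Step 17: x=[4.9887] v=[-0.3902]
Step 18: x=[4.9439] v=[-0.2985]
Step 19: x=[4.9139] v=[-0.2001]
Step 20: x=[4.8993] v=[-0.0972]
Step 21: x=[4.9005] v=[0.0079]
First v>=0 after going negative at step 21, time=3.1500

Answer: 3.1500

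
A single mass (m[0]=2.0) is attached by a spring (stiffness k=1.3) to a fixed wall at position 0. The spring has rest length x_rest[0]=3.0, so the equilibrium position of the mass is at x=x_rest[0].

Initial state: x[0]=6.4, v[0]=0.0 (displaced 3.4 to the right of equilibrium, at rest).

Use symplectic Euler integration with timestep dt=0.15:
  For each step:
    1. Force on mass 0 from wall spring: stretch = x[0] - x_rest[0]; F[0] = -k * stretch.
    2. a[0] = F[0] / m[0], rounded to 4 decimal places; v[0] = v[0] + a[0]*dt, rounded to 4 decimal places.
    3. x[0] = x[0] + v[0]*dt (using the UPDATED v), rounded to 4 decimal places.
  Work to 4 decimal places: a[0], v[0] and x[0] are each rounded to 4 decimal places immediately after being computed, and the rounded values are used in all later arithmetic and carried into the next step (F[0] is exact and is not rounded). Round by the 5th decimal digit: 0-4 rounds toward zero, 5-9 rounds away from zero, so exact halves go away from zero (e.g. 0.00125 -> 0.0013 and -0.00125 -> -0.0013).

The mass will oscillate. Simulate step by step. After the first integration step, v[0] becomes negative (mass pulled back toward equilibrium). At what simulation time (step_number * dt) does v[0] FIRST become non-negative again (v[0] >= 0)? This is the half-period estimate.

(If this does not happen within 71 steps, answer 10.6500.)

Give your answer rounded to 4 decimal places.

Step 0: x=[6.4000] v=[0.0000]
Step 1: x=[6.3503] v=[-0.3315]
Step 2: x=[6.2516] v=[-0.6582]
Step 3: x=[6.1053] v=[-0.9752]
Step 4: x=[5.9136] v=[-1.2780]
Step 5: x=[5.6793] v=[-1.5621]
Step 6: x=[5.4058] v=[-1.8233]
Step 7: x=[5.0971] v=[-2.0579]
Step 8: x=[4.7577] v=[-2.2624]
Step 9: x=[4.3926] v=[-2.4338]
Step 10: x=[4.0072] v=[-2.5696]
Step 11: x=[3.6070] v=[-2.6678]
Step 12: x=[3.1980] v=[-2.7270]
Step 13: x=[2.7861] v=[-2.7463]
Step 14: x=[2.3773] v=[-2.7255]
Step 15: x=[1.9776] v=[-2.6648]
Step 16: x=[1.5928] v=[-2.5651]
Step 17: x=[1.2286] v=[-2.4279]
Step 18: x=[0.8903] v=[-2.2552]
Step 19: x=[0.5829] v=[-2.0495]
Step 20: x=[0.3108] v=[-1.8138]
Step 21: x=[0.0781] v=[-1.5516]
Step 22: x=[-0.1119] v=[-1.2667]
Step 23: x=[-0.2564] v=[-0.9633]
Step 24: x=[-0.3533] v=[-0.6458]
Step 25: x=[-0.4011] v=[-0.3189]
Step 26: x=[-0.3992] v=[0.0127]
First v>=0 after going negative at step 26, time=3.9000

Answer: 3.9000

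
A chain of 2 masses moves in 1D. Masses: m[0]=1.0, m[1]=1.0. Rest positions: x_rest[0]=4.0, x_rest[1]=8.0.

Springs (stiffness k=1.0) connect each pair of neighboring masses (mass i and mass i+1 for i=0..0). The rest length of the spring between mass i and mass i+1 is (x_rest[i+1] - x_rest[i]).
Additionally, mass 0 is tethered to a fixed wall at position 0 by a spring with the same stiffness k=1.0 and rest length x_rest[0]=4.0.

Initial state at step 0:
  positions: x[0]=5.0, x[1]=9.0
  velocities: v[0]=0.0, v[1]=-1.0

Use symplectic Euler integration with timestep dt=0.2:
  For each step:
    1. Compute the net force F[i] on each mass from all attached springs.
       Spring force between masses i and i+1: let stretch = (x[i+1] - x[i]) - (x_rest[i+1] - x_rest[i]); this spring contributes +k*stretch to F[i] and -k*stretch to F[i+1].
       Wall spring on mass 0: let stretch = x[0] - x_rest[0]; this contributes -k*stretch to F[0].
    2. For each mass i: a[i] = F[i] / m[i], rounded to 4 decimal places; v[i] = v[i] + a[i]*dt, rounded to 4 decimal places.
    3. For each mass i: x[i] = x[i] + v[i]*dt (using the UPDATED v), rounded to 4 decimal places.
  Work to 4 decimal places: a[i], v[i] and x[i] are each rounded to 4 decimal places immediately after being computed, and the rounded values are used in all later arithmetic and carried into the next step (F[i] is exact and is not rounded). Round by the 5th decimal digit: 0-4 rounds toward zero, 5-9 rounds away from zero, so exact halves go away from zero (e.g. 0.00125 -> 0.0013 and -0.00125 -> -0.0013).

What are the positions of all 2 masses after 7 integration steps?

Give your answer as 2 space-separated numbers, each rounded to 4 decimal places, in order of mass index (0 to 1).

Step 0: x=[5.0000 9.0000] v=[0.0000 -1.0000]
Step 1: x=[4.9600 8.8000] v=[-0.2000 -1.0000]
Step 2: x=[4.8752 8.6064] v=[-0.4240 -0.9680]
Step 3: x=[4.7446 8.4236] v=[-0.6528 -0.9142]
Step 4: x=[4.5714 8.2536] v=[-0.8659 -0.8500]
Step 5: x=[4.3627 8.0963] v=[-1.0437 -0.7864]
Step 6: x=[4.1288 7.9497] v=[-1.1695 -0.7331]
Step 7: x=[3.8826 7.8102] v=[-1.2311 -0.6973]

Answer: 3.8826 7.8102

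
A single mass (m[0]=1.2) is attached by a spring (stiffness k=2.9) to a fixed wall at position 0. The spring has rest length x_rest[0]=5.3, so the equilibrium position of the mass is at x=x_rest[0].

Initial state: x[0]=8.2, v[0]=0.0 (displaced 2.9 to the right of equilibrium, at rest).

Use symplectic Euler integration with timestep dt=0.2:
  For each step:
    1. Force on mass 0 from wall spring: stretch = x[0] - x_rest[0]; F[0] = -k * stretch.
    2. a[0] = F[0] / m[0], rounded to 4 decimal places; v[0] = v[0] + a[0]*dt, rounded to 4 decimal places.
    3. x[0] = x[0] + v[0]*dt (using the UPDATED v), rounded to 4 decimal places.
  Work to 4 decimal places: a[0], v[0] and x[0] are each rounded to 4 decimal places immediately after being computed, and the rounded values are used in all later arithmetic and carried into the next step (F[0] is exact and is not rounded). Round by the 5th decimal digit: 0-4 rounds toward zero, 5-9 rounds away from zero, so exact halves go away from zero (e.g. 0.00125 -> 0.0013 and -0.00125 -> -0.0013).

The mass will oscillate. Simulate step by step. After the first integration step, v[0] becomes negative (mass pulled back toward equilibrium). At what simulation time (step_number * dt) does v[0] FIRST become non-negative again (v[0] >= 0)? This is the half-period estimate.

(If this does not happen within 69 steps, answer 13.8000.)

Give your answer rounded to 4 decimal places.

Answer: 2.2000

Derivation:
Step 0: x=[8.2000] v=[0.0000]
Step 1: x=[7.9197] v=[-1.4017]
Step 2: x=[7.3861] v=[-2.6679]
Step 3: x=[6.6509] v=[-3.6762]
Step 4: x=[5.7851] v=[-4.3291]
Step 5: x=[4.8724] v=[-4.5636]
Step 6: x=[4.0010] v=[-4.3569]
Step 7: x=[3.2552] v=[-3.7290]
Step 8: x=[2.7071] v=[-2.7407]
Step 9: x=[2.4096] v=[-1.4875]
Step 10: x=[2.3915] v=[-0.0905]
Step 11: x=[2.6546] v=[1.3153]
First v>=0 after going negative at step 11, time=2.2000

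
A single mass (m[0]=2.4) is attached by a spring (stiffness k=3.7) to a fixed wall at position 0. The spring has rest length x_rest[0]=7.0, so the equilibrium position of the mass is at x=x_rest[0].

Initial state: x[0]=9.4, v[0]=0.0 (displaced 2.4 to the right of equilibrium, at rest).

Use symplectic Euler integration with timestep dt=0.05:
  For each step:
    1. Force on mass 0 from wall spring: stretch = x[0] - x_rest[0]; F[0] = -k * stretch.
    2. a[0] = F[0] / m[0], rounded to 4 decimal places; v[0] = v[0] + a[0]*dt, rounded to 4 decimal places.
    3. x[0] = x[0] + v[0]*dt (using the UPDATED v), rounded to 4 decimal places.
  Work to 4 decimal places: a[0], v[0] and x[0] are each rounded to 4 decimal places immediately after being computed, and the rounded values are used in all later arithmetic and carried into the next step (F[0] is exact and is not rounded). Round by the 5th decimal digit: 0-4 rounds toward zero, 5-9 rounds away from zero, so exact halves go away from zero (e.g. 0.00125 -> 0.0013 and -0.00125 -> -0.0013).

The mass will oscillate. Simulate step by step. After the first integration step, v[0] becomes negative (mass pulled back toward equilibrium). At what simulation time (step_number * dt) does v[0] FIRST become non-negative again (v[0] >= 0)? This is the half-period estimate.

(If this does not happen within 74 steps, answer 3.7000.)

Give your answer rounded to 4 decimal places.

Answer: 2.5500

Derivation:
Step 0: x=[9.4000] v=[0.0000]
Step 1: x=[9.3908] v=[-0.1850]
Step 2: x=[9.3723] v=[-0.3693]
Step 3: x=[9.3447] v=[-0.5522]
Step 4: x=[9.3081] v=[-0.7329]
Step 5: x=[9.2626] v=[-0.9108]
Step 6: x=[9.2083] v=[-1.0852]
Step 7: x=[9.1455] v=[-1.2554]
Step 8: x=[9.0745] v=[-1.4208]
Step 9: x=[8.9955] v=[-1.5807]
Step 10: x=[8.9088] v=[-1.7345]
Step 11: x=[8.8147] v=[-1.8816]
Step 12: x=[8.7136] v=[-2.0215]
Step 13: x=[8.6059] v=[-2.1536]
Step 14: x=[8.4920] v=[-2.2774]
Step 15: x=[8.3724] v=[-2.3924]
Step 16: x=[8.2475] v=[-2.4982]
Step 17: x=[8.1178] v=[-2.5944]
Step 18: x=[7.9838] v=[-2.6806]
Step 19: x=[7.8460] v=[-2.7564]
Step 20: x=[7.7049] v=[-2.8216]
Step 21: x=[7.5611] v=[-2.8759]
Step 22: x=[7.4151] v=[-2.9192]
Step 23: x=[7.2675] v=[-2.9512]
Step 24: x=[7.1189] v=[-2.9718]
Step 25: x=[6.9699] v=[-2.9810]
Step 26: x=[6.8210] v=[-2.9787]
Step 27: x=[6.6728] v=[-2.9649]
Step 28: x=[6.5258] v=[-2.9397]
Step 29: x=[6.3806] v=[-2.9031]
Step 30: x=[6.2378] v=[-2.8554]
Step 31: x=[6.0980] v=[-2.7966]
Step 32: x=[5.9616] v=[-2.7271]
Step 33: x=[5.8292] v=[-2.6471]
Step 34: x=[5.7014] v=[-2.5569]
Step 35: x=[5.5786] v=[-2.4568]
Step 36: x=[5.4612] v=[-2.3472]
Step 37: x=[5.3498] v=[-2.2286]
Step 38: x=[5.2447] v=[-2.1014]
Step 39: x=[5.1464] v=[-1.9661]
Step 40: x=[5.0552] v=[-1.8232]
Step 41: x=[4.9715] v=[-1.6733]
Step 42: x=[4.8957] v=[-1.5169]
Step 43: x=[4.8280] v=[-1.3547]
Step 44: x=[4.7686] v=[-1.1873]
Step 45: x=[4.7178] v=[-1.0153]
Step 46: x=[4.6758] v=[-0.8394]
Step 47: x=[4.6428] v=[-0.6602]
Step 48: x=[4.6189] v=[-0.4785]
Step 49: x=[4.6042] v=[-0.2950]
Step 50: x=[4.5987] v=[-0.1103]
Step 51: x=[4.6024] v=[0.0748]
First v>=0 after going negative at step 51, time=2.5500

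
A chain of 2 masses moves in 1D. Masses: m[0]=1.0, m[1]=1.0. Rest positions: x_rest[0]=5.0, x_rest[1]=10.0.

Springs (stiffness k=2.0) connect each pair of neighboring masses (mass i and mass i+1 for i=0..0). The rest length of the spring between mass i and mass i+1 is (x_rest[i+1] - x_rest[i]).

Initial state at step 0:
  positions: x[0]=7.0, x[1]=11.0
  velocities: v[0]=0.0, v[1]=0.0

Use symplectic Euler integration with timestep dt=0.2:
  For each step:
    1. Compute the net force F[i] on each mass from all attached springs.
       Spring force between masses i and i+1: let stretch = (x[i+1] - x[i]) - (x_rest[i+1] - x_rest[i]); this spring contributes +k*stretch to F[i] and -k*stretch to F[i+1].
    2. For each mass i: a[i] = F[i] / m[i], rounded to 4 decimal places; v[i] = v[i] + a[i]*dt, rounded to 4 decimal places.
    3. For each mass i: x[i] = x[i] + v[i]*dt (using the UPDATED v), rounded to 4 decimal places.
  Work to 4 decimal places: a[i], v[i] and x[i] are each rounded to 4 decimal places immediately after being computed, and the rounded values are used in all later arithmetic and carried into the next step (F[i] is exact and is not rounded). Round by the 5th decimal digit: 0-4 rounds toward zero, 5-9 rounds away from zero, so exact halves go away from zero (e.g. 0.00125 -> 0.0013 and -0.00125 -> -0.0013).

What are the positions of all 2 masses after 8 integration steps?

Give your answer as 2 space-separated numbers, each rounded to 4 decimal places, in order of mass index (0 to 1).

Answer: 6.0098 11.9902

Derivation:
Step 0: x=[7.0000 11.0000] v=[0.0000 0.0000]
Step 1: x=[6.9200 11.0800] v=[-0.4000 0.4000]
Step 2: x=[6.7728 11.2272] v=[-0.7360 0.7360]
Step 3: x=[6.5820 11.4180] v=[-0.9542 0.9542]
Step 4: x=[6.3780 11.6220] v=[-1.0198 1.0198]
Step 5: x=[6.1936 11.8064] v=[-0.9222 0.9222]
Step 6: x=[6.0582 11.9418] v=[-0.6771 0.6771]
Step 7: x=[5.9935 12.0065] v=[-0.3237 0.3237]
Step 8: x=[6.0098 11.9902] v=[0.0815 -0.0815]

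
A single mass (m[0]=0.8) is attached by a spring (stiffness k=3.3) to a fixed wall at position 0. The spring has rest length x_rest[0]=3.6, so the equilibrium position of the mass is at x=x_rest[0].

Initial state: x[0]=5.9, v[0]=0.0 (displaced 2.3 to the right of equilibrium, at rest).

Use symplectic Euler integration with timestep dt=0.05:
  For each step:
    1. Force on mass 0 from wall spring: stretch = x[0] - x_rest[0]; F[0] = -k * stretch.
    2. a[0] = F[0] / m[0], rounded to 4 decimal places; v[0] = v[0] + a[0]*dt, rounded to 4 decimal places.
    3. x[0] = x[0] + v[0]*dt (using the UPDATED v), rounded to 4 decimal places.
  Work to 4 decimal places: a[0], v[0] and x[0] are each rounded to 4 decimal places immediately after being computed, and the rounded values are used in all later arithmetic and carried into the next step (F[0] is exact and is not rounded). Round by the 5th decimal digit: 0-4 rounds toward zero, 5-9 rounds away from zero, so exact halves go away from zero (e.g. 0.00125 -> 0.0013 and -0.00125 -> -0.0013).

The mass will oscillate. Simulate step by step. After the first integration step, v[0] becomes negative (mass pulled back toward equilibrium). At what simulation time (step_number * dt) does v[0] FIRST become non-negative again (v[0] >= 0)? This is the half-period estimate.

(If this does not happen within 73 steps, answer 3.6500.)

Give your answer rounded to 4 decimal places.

Answer: 1.5500

Derivation:
Step 0: x=[5.9000] v=[0.0000]
Step 1: x=[5.8763] v=[-0.4744]
Step 2: x=[5.8291] v=[-0.9439]
Step 3: x=[5.7589] v=[-1.4037]
Step 4: x=[5.6665] v=[-1.8490]
Step 5: x=[5.5527] v=[-2.2752]
Step 6: x=[5.4188] v=[-2.6779]
Step 7: x=[5.2662] v=[-3.0530]
Step 8: x=[5.0964] v=[-3.3967]
Step 9: x=[4.9111] v=[-3.7053]
Step 10: x=[4.7123] v=[-3.9757]
Step 11: x=[4.5020] v=[-4.2051]
Step 12: x=[4.2824] v=[-4.3911]
Step 13: x=[4.0558] v=[-4.5318]
Step 14: x=[3.8245] v=[-4.6258]
Step 15: x=[3.5909] v=[-4.6721]
Step 16: x=[3.3574] v=[-4.6702]
Step 17: x=[3.1264] v=[-4.6202]
Step 18: x=[2.9003] v=[-4.5225]
Step 19: x=[2.6814] v=[-4.3782]
Step 20: x=[2.4720] v=[-4.1887]
Step 21: x=[2.2742] v=[-3.9561]
Step 22: x=[2.0901] v=[-3.6827]
Step 23: x=[1.9215] v=[-3.3713]
Step 24: x=[1.7702] v=[-3.0251]
Step 25: x=[1.6378] v=[-2.6477]
Step 26: x=[1.5257] v=[-2.2430]
Step 27: x=[1.4349] v=[-1.8152]
Step 28: x=[1.3665] v=[-1.3687]
Step 29: x=[1.3211] v=[-0.9080]
Step 30: x=[1.2992] v=[-0.4380]
Step 31: x=[1.3010] v=[0.0365]
First v>=0 after going negative at step 31, time=1.5500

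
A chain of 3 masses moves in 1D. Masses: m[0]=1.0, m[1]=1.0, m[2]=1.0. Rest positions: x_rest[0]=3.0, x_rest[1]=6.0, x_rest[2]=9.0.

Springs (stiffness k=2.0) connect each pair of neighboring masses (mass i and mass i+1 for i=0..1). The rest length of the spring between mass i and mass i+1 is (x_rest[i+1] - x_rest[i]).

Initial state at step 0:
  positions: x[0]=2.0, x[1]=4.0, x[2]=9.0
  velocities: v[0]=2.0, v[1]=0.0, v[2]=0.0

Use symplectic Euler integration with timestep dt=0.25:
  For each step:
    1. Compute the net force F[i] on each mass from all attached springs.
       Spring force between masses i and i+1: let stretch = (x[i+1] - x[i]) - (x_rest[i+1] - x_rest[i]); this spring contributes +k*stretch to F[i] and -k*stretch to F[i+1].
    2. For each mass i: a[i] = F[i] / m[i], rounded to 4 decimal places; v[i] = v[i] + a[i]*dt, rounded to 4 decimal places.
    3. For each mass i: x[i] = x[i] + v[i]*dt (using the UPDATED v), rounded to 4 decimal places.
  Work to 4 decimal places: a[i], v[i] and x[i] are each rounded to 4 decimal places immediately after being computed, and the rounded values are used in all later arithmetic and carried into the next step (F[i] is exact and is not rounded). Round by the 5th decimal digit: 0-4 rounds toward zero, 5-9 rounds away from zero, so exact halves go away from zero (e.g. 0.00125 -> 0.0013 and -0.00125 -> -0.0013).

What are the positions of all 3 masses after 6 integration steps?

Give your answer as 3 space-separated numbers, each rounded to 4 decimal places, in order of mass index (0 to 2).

Answer: 3.5458 6.8096 7.6450

Derivation:
Step 0: x=[2.0000 4.0000 9.0000] v=[2.0000 0.0000 0.0000]
Step 1: x=[2.3750 4.3750 8.7500] v=[1.5000 1.5000 -1.0000]
Step 2: x=[2.6250 5.0469 8.3281] v=[1.0000 2.6875 -1.6875]
Step 3: x=[2.8028 5.8262 7.8711] v=[0.7110 3.1172 -1.8281]
Step 4: x=[2.9835 6.4832 7.5335] v=[0.7227 2.6280 -1.3506]
Step 5: x=[3.2267 6.8340 7.4396] v=[0.9726 1.4033 -0.3758]
Step 6: x=[3.5458 6.8096 7.6450] v=[1.2763 -0.0976 0.8214]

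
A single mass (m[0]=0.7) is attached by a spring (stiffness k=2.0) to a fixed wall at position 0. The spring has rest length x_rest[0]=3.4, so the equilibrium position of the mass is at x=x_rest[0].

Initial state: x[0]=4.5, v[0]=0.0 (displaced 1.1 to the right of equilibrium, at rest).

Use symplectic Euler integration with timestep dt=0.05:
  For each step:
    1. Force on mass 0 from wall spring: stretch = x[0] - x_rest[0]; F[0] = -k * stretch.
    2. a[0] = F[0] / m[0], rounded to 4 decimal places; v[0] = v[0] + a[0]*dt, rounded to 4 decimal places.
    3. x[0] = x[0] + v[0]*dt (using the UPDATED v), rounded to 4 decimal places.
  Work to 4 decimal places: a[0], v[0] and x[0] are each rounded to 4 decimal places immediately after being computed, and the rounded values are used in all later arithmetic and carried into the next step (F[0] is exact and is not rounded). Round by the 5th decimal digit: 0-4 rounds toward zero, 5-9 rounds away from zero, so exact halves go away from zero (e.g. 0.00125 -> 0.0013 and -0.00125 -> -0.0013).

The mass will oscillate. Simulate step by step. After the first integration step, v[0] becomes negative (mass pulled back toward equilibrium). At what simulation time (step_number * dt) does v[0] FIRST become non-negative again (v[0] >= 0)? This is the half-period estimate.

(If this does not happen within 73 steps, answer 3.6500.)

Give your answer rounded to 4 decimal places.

Step 0: x=[4.5000] v=[0.0000]
Step 1: x=[4.4921] v=[-0.1571]
Step 2: x=[4.4764] v=[-0.3131]
Step 3: x=[4.4531] v=[-0.4669]
Step 4: x=[4.4222] v=[-0.6173]
Step 5: x=[4.3840] v=[-0.7633]
Step 6: x=[4.3388] v=[-0.9039]
Step 7: x=[4.2869] v=[-1.0380]
Step 8: x=[4.2287] v=[-1.1647]
Step 9: x=[4.1645] v=[-1.2831]
Step 10: x=[4.0949] v=[-1.3923]
Step 11: x=[4.0203] v=[-1.4916]
Step 12: x=[3.9413] v=[-1.5802]
Step 13: x=[3.8584] v=[-1.6575]
Step 14: x=[3.7723] v=[-1.7230]
Step 15: x=[3.6835] v=[-1.7762]
Step 16: x=[3.5927] v=[-1.8167]
Step 17: x=[3.5005] v=[-1.8442]
Step 18: x=[3.4076] v=[-1.8586]
Step 19: x=[3.3146] v=[-1.8597]
Step 20: x=[3.2222] v=[-1.8475]
Step 21: x=[3.1311] v=[-1.8221]
Step 22: x=[3.0419] v=[-1.7837]
Step 23: x=[2.9553] v=[-1.7325]
Step 24: x=[2.8719] v=[-1.6690]
Step 25: x=[2.7922] v=[-1.5936]
Step 26: x=[2.7169] v=[-1.5068]
Step 27: x=[2.6464] v=[-1.4092]
Step 28: x=[2.5813] v=[-1.3015]
Step 29: x=[2.5221] v=[-1.1845]
Step 30: x=[2.4691] v=[-1.0591]
Step 31: x=[2.4228] v=[-0.9261]
Step 32: x=[2.3835] v=[-0.7865]
Step 33: x=[2.3514] v=[-0.6413]
Step 34: x=[2.3268] v=[-0.4915]
Step 35: x=[2.3099] v=[-0.3382]
Step 36: x=[2.3008] v=[-0.1825]
Step 37: x=[2.2995] v=[-0.0255]
Step 38: x=[2.3061] v=[0.1317]
First v>=0 after going negative at step 38, time=1.9000

Answer: 1.9000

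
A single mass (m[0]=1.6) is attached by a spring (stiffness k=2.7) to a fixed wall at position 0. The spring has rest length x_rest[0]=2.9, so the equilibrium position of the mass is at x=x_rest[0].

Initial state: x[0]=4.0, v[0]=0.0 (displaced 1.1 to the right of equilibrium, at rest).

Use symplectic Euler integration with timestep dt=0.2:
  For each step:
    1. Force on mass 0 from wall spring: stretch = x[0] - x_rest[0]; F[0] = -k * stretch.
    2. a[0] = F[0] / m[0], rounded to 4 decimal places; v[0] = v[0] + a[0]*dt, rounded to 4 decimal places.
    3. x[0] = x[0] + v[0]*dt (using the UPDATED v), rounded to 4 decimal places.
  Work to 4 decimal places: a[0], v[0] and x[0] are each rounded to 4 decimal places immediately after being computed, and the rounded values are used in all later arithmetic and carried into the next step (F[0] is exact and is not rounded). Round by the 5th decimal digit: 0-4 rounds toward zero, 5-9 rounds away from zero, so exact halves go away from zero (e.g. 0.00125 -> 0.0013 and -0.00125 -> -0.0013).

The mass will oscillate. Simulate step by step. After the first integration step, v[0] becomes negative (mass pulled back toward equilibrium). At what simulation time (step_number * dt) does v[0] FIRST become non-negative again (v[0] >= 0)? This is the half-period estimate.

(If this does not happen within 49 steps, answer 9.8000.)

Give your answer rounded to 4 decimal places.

Answer: 2.6000

Derivation:
Step 0: x=[4.0000] v=[0.0000]
Step 1: x=[3.9257] v=[-0.3713]
Step 2: x=[3.7822] v=[-0.7175]
Step 3: x=[3.5792] v=[-1.0152]
Step 4: x=[3.3303] v=[-1.2444]
Step 5: x=[3.0524] v=[-1.3896]
Step 6: x=[2.7642] v=[-1.4410]
Step 7: x=[2.4852] v=[-1.3952]
Step 8: x=[2.2342] v=[-1.2552]
Step 9: x=[2.0281] v=[-1.0305]
Step 10: x=[1.8809] v=[-0.7362]
Step 11: x=[1.8024] v=[-0.3923]
Step 12: x=[1.7980] v=[-0.0219]
Step 13: x=[1.8680] v=[0.3500]
First v>=0 after going negative at step 13, time=2.6000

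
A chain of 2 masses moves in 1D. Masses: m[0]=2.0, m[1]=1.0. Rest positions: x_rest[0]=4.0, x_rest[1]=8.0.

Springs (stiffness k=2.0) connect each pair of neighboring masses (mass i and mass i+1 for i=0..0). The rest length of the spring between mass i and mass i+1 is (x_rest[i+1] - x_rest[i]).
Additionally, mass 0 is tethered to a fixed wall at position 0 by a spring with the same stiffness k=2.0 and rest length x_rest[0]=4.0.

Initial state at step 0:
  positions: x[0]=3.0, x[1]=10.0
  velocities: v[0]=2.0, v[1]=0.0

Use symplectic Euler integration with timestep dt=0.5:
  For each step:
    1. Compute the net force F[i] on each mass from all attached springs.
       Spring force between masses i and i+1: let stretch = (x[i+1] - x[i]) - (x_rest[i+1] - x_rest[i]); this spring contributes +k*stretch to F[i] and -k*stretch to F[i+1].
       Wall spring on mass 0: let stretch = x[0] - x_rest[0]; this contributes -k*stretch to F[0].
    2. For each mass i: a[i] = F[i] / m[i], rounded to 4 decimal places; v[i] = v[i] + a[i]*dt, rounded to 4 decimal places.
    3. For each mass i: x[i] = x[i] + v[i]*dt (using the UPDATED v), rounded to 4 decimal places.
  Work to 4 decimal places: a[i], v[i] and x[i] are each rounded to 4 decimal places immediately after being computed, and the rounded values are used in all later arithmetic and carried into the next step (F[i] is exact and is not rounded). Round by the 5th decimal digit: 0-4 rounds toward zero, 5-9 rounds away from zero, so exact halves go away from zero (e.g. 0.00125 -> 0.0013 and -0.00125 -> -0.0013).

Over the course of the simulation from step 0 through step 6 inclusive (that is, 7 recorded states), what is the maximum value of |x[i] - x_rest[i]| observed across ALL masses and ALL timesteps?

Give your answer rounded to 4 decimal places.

Step 0: x=[3.0000 10.0000] v=[2.0000 0.0000]
Step 1: x=[5.0000 8.5000] v=[4.0000 -3.0000]
Step 2: x=[6.6250 7.2500] v=[3.2500 -2.5000]
Step 3: x=[6.7500 7.6875] v=[0.2500 0.8750]
Step 4: x=[5.4219 9.6563] v=[-2.6563 3.9375]
Step 5: x=[3.7969 11.5079] v=[-3.2501 3.7031]
Step 6: x=[3.1504 11.5040] v=[-1.2931 -0.0079]
Max displacement = 3.5079

Answer: 3.5079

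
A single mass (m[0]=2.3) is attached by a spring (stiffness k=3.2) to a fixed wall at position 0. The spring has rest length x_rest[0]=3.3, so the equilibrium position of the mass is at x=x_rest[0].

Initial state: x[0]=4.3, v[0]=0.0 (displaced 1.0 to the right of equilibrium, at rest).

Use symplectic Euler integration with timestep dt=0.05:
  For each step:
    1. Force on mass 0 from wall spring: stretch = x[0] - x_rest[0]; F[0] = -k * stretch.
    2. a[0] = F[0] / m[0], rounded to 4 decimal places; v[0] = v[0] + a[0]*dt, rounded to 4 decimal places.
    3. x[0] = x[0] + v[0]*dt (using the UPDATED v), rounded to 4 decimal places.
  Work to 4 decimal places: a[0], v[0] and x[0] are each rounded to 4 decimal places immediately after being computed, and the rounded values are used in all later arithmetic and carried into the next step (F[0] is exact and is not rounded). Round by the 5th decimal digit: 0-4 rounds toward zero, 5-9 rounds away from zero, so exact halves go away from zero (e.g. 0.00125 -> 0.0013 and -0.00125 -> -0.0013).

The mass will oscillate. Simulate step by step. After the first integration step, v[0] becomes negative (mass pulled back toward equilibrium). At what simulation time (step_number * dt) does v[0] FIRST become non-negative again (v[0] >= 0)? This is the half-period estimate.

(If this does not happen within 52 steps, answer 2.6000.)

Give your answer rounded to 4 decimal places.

Answer: 2.6000

Derivation:
Step 0: x=[4.3000] v=[0.0000]
Step 1: x=[4.2965] v=[-0.0696]
Step 2: x=[4.2896] v=[-0.1389]
Step 3: x=[4.2792] v=[-0.2077]
Step 4: x=[4.2654] v=[-0.2758]
Step 5: x=[4.2483] v=[-0.3430]
Step 6: x=[4.2279] v=[-0.4090]
Step 7: x=[4.2042] v=[-0.4736]
Step 8: x=[4.1774] v=[-0.5365]
Step 9: x=[4.1475] v=[-0.5975]
Step 10: x=[4.1147] v=[-0.6565]
Step 11: x=[4.0790] v=[-0.7132]
Step 12: x=[4.0406] v=[-0.7674]
Step 13: x=[3.9997] v=[-0.8189]
Step 14: x=[3.9563] v=[-0.8676]
Step 15: x=[3.9106] v=[-0.9133]
Step 16: x=[3.8628] v=[-0.9558]
Step 17: x=[3.8131] v=[-0.9950]
Step 18: x=[3.7616] v=[-1.0307]
Step 19: x=[3.7085] v=[-1.0628]
Step 20: x=[3.6539] v=[-1.0912]
Step 21: x=[3.5981] v=[-1.1158]
Step 22: x=[3.5413] v=[-1.1365]
Step 23: x=[3.4836] v=[-1.1533]
Step 24: x=[3.4253] v=[-1.1661]
Step 25: x=[3.3666] v=[-1.1748]
Step 26: x=[3.3076] v=[-1.1794]
Step 27: x=[3.2486] v=[-1.1799]
Step 28: x=[3.1898] v=[-1.1763]
Step 29: x=[3.1314] v=[-1.1686]
Step 30: x=[3.0736] v=[-1.1569]
Step 31: x=[3.0165] v=[-1.1412]
Step 32: x=[2.9604] v=[-1.1215]
Step 33: x=[2.9055] v=[-1.0979]
Step 34: x=[2.8520] v=[-1.0705]
Step 35: x=[2.8000] v=[-1.0393]
Step 36: x=[2.7498] v=[-1.0045]
Step 37: x=[2.7015] v=[-0.9662]
Step 38: x=[2.6553] v=[-0.9246]
Step 39: x=[2.6113] v=[-0.8798]
Step 40: x=[2.5697] v=[-0.8319]
Step 41: x=[2.5306] v=[-0.7811]
Step 42: x=[2.4942] v=[-0.7276]
Step 43: x=[2.4606] v=[-0.6715]
Step 44: x=[2.4299] v=[-0.6131]
Step 45: x=[2.4023] v=[-0.5526]
Step 46: x=[2.3778] v=[-0.4902]
Step 47: x=[2.3565] v=[-0.4260]
Step 48: x=[2.3385] v=[-0.3604]
Step 49: x=[2.3238] v=[-0.2935]
Step 50: x=[2.3125] v=[-0.2256]
Step 51: x=[2.3047] v=[-0.1569]
Step 52: x=[2.3003] v=[-0.0877]
v[0] did not become non-negative within 52 steps; using fallback time=2.6000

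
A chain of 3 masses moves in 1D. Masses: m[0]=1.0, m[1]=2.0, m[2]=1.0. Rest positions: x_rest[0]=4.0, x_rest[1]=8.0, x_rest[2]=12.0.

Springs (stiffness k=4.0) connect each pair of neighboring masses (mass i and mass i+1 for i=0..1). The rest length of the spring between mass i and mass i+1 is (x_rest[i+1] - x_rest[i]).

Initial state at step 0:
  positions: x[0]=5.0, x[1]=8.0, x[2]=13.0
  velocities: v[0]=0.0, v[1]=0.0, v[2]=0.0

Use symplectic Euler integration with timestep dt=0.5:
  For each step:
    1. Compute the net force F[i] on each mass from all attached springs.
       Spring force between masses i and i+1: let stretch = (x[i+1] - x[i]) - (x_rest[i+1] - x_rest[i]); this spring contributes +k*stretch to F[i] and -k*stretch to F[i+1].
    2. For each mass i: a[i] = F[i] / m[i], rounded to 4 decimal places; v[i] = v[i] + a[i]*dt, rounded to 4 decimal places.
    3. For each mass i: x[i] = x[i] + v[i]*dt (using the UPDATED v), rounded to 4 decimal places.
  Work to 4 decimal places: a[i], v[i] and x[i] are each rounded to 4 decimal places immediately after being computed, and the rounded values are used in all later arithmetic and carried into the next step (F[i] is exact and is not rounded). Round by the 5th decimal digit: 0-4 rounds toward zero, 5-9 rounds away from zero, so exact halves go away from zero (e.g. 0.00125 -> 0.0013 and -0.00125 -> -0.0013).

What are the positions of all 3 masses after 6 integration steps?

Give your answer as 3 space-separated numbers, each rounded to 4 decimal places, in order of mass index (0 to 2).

Step 0: x=[5.0000 8.0000 13.0000] v=[0.0000 0.0000 0.0000]
Step 1: x=[4.0000 9.0000 12.0000] v=[-2.0000 2.0000 -2.0000]
Step 2: x=[4.0000 9.0000 12.0000] v=[0.0000 0.0000 0.0000]
Step 3: x=[5.0000 8.0000 13.0000] v=[2.0000 -2.0000 2.0000]
Step 4: x=[5.0000 8.0000 13.0000] v=[0.0000 0.0000 0.0000]
Step 5: x=[4.0000 9.0000 12.0000] v=[-2.0000 2.0000 -2.0000]
Step 6: x=[4.0000 9.0000 12.0000] v=[0.0000 0.0000 0.0000]

Answer: 4.0000 9.0000 12.0000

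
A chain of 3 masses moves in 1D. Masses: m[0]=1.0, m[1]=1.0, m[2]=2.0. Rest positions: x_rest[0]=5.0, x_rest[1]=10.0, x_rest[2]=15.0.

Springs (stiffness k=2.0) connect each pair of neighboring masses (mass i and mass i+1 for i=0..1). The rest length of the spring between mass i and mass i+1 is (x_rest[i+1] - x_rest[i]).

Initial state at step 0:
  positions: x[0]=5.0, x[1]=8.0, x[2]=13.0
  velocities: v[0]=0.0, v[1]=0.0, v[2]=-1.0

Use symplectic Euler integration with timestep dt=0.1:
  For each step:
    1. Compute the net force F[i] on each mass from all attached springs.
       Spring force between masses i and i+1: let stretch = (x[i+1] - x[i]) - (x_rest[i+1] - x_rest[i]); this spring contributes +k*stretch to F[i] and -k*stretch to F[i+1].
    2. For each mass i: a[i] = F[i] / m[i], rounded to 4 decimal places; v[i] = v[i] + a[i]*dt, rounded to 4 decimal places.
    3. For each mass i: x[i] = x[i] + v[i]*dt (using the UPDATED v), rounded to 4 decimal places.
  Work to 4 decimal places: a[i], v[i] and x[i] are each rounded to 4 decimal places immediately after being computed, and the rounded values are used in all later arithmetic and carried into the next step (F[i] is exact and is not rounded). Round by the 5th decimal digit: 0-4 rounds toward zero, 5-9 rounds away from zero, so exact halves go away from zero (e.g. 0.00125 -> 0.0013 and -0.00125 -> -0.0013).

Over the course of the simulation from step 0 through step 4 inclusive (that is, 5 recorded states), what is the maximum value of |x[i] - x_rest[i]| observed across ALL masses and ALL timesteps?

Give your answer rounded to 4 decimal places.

Step 0: x=[5.0000 8.0000 13.0000] v=[0.0000 0.0000 -1.0000]
Step 1: x=[4.9600 8.0400 12.9000] v=[-0.4000 0.4000 -1.0000]
Step 2: x=[4.8816 8.1156 12.8014] v=[-0.7840 0.7560 -0.9860]
Step 3: x=[4.7679 8.2202 12.7059] v=[-1.1372 1.0464 -0.9546]
Step 4: x=[4.6232 8.3455 12.6156] v=[-1.4467 1.2531 -0.9032]
Max displacement = 2.3844

Answer: 2.3844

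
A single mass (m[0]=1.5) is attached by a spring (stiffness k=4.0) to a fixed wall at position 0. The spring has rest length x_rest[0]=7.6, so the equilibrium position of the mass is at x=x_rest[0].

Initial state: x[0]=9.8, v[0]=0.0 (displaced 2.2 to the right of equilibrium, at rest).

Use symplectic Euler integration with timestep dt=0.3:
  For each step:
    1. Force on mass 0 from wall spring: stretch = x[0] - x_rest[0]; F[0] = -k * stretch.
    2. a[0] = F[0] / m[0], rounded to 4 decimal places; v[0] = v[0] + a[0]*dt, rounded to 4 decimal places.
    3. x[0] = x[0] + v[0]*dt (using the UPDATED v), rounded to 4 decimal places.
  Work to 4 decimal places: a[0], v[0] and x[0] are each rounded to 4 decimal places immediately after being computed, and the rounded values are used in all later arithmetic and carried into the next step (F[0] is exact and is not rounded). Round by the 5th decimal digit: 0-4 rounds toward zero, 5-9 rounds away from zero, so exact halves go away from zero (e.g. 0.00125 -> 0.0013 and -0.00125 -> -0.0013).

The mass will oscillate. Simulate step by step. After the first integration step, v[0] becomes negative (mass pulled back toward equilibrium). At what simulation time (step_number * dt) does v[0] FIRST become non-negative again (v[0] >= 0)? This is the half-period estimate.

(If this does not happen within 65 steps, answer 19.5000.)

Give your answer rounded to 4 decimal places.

Answer: 2.1000

Derivation:
Step 0: x=[9.8000] v=[0.0000]
Step 1: x=[9.2720] v=[-1.7600]
Step 2: x=[8.3427] v=[-3.0976]
Step 3: x=[7.2352] v=[-3.6918]
Step 4: x=[6.2152] v=[-3.4000]
Step 5: x=[5.5275] v=[-2.2922]
Step 6: x=[5.3372] v=[-0.6342]
Step 7: x=[5.6900] v=[1.1760]
First v>=0 after going negative at step 7, time=2.1000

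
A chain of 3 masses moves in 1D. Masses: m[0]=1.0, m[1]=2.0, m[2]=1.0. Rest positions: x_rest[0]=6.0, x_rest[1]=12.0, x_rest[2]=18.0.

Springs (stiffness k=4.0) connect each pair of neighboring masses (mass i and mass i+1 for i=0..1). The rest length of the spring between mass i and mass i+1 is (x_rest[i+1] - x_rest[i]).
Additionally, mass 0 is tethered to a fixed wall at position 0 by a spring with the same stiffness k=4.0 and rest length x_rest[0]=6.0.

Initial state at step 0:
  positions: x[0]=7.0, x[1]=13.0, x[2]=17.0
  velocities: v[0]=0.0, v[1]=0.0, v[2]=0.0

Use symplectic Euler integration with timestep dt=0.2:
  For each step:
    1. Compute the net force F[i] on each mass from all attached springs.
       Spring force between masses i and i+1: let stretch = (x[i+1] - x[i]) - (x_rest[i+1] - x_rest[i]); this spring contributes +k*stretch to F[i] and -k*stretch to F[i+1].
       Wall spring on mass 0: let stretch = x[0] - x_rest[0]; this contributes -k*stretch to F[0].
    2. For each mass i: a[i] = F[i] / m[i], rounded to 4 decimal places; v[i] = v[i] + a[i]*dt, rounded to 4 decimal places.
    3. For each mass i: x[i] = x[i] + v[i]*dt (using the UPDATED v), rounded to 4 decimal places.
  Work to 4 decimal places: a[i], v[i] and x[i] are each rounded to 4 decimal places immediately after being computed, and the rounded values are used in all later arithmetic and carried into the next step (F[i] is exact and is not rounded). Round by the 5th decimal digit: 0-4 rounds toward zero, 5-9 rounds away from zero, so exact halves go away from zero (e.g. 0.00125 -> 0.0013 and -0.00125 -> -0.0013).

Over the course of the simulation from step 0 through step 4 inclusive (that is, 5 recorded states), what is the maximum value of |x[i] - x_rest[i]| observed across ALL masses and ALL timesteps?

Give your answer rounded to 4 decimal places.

Step 0: x=[7.0000 13.0000 17.0000] v=[0.0000 0.0000 0.0000]
Step 1: x=[6.8400 12.8400 17.3200] v=[-0.8000 -0.8000 1.6000]
Step 2: x=[6.5456 12.5584 17.8832] v=[-1.4720 -1.4080 2.8160]
Step 3: x=[6.1660 12.2218 18.5544] v=[-1.8982 -1.6832 3.3562]
Step 4: x=[5.7687 11.9073 19.1724] v=[-1.9864 -1.5725 3.0901]
Max displacement = 1.1724

Answer: 1.1724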